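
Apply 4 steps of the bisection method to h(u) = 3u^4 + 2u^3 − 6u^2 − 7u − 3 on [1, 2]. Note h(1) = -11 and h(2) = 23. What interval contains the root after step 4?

midpoint 1.5: h = -5.0625 < 0 → [1.5, 2]
midpoint 1.75: h = 5.230469 > 0 → [1.5, 1.75]
midpoint 1.625: h = -0.718018 < 0 → [1.625, 1.75]
midpoint 1.6875: h = 2.0398 > 0 → [1.625, 1.6875]

[1.625, 1.6875]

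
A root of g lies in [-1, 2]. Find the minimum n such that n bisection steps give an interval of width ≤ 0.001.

12

Width after n steps is 3/2^n. Need 2^n ≥ 3/0.001 = 3000.
2^11 = 2048 < 3000 ≤ 2^12 = 4096, so n = 12.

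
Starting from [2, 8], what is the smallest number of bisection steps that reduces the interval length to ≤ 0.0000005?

Width after n steps is 6/2^n. Need 2^n ≥ 6/0.0000005 = 12000000.
2^23 = 8388608 < 12000000 ≤ 2^24 = 16777216, so n = 24.

24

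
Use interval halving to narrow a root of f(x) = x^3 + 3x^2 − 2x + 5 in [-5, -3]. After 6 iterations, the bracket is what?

x = -4 gives f = -3, negative; keep [-4, -3]
x = -3.5 gives f = 5.875, positive; keep [-4, -3.5]
x = -3.75 gives f = 1.953125, positive; keep [-4, -3.75]
x = -3.875 gives f = -0.3887, negative; keep [-3.875, -3.75]
x = -3.8125 gives f = 0.8152, positive; keep [-3.875, -3.8125]
x = -3.84375 gives f = 0.2216, positive; keep [-3.875, -3.84375]

[-3.875, -3.84375]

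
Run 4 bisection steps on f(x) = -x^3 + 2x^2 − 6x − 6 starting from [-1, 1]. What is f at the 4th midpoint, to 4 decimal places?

-1.2246

m = 0, f(m) = -6 (−); new bracket [-1, 0]
m = -0.5, f(m) = -2.375 (−); new bracket [-1, -0.5]
m = -0.75, f(m) = 0.046875 (+); new bracket [-0.75, -0.5]
m = -0.625, f(m) = -1.2246 (−); new bracket [-0.75, -0.625]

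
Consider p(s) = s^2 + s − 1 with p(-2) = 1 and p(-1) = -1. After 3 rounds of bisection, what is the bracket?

[-1.625, -1.5]

s = -1.5 gives p = -0.25, negative; keep [-2, -1.5]
s = -1.75 gives p = 0.3125, positive; keep [-1.75, -1.5]
s = -1.625 gives p = 0.015625, positive; keep [-1.625, -1.5]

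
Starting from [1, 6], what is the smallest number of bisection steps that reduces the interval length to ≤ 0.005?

Width after n steps is 5/2^n. Need 2^n ≥ 5/0.005 = 1000.
2^9 = 512 < 1000 ≤ 2^10 = 1024, so n = 10.

10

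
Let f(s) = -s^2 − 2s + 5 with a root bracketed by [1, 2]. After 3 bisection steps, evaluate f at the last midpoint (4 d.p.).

midpoint 1.5: f = -0.25 < 0 → [1, 1.5]
midpoint 1.25: f = 0.9375 > 0 → [1.25, 1.5]
midpoint 1.375: f = 0.359375 > 0 → [1.375, 1.5]

0.3594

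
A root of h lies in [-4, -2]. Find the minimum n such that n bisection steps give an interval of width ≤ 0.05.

Width after n steps is 2/2^n. Need 2^n ≥ 2/0.05 = 40.
2^5 = 32 < 40 ≤ 2^6 = 64, so n = 6.

6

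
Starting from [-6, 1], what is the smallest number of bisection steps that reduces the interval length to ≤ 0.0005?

Width after n steps is 7/2^n. Need 2^n ≥ 7/0.0005 = 14000.
2^13 = 8192 < 14000 ≤ 2^14 = 16384, so n = 14.

14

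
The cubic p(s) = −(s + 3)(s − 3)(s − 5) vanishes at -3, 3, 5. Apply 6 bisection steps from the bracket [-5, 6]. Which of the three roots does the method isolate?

s = 0.5 gives p = -39.375, negative; keep [-5, 0.5]
s = -2.25 gives p = -28.546875, negative; keep [-5, -2.25]
s = -3.625 gives p = 35.712891, positive; keep [-3.625, -2.25]
s = -2.9375 gives p = -2.9456, negative; keep [-3.625, -2.9375]
s = -3.28125 gives p = 14.6297, positive; keep [-3.28125, -2.9375]
s = -3.109375 gives p = 5.4188, positive; keep [-3.109375, -2.9375]

-3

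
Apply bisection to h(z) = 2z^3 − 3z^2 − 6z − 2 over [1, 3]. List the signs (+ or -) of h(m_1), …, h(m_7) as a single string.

midpoint 2: h = -10 < 0 → [2, 3]
midpoint 2.5: h = -4.5 < 0 → [2.5, 3]
midpoint 2.75: h = 0.40625 > 0 → [2.5, 2.75]
midpoint 2.625: h = -2.2461 < 0 → [2.625, 2.75]
midpoint 2.6875: h = -0.9712 < 0 → [2.6875, 2.75]
midpoint 2.71875: h = -0.2955 < 0 → [2.71875, 2.75]
midpoint 2.734375: h = 0.0521 > 0 → [2.71875, 2.734375]

--+---+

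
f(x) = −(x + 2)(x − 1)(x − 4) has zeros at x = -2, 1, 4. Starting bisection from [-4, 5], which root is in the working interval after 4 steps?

-2

m = 0.5, f(m) = -4.375 (−); new bracket [-4, 0.5]
m = -1.75, f(m) = -3.953125 (−); new bracket [-4, -1.75]
m = -2.875, f(m) = 23.310547 (+); new bracket [-2.875, -1.75]
m = -2.3125, f(m) = 6.5344 (+); new bracket [-2.3125, -1.75]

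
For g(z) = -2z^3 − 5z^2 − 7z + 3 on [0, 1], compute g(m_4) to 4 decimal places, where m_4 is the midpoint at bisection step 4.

m = 0.5, g(m) = -2 (−); new bracket [0, 0.5]
m = 0.25, g(m) = 0.90625 (+); new bracket [0.25, 0.5]
m = 0.375, g(m) = -0.433594 (−); new bracket [0.25, 0.375]
m = 0.3125, g(m) = 0.2632 (+); new bracket [0.3125, 0.375]

0.2632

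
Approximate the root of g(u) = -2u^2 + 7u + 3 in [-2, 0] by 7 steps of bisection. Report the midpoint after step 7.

-0.390625

g(-1) = -6 < 0, so the root lies in [-1, 0]
g(-0.5) = -1 < 0, so the root lies in [-0.5, 0]
g(-0.25) = 1.125 > 0, so the root lies in [-0.5, -0.25]
g(-0.375) = 0.0938 > 0, so the root lies in [-0.5, -0.375]
g(-0.4375) = -0.4453 < 0, so the root lies in [-0.4375, -0.375]
g(-0.40625) = -0.1738 < 0, so the root lies in [-0.40625, -0.375]
g(-0.390625) = -0.0396 < 0, so the root lies in [-0.390625, -0.375]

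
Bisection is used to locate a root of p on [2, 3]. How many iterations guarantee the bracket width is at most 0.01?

Width after n steps is 1/2^n. Need 2^n ≥ 1/0.01 = 100.
2^6 = 64 < 100 ≤ 2^7 = 128, so n = 7.

7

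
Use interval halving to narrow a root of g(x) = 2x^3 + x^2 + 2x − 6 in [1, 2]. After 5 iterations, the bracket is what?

[1.0625, 1.09375]

x = 1.5 gives g = 6, positive; keep [1, 1.5]
x = 1.25 gives g = 1.96875, positive; keep [1, 1.25]
x = 1.125 gives g = 0.363281, positive; keep [1, 1.125]
x = 1.0625 gives g = -0.3472, negative; keep [1.0625, 1.125]
x = 1.09375 gives g = 0.0007, positive; keep [1.0625, 1.09375]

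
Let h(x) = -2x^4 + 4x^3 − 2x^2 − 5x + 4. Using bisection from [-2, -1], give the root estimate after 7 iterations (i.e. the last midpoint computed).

-1.0546875

m = -1.5, h(m) = -16.625 (−); new bracket [-1.5, -1]
m = -1.25, h(m) = -5.570312 (−); new bracket [-1.25, -1]
m = -1.125, h(m) = -1.805176 (−); new bracket [-1.125, -1]
m = -1.0625, h(m) = -0.292 (−); new bracket [-1.0625, -1]
m = -1.03125, h(m) = 0.3805 (+); new bracket [-1.0625, -1.03125]
m = -1.046875, h(m) = 0.051 (+); new bracket [-1.0625, -1.046875]
m = -1.0546875, h(m) = -0.1188 (−); new bracket [-1.0546875, -1.046875]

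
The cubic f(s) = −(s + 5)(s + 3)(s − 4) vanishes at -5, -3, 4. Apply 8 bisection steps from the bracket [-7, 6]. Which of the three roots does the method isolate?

midpoint -0.5: f = 50.625 > 0 → [-0.5, 6]
midpoint 2.75: f = 55.703125 > 0 → [2.75, 6]
midpoint 4.375: f = -25.927734 < 0 → [2.75, 4.375]
midpoint 3.5625: f = 24.5837 > 0 → [3.5625, 4.375]
midpoint 3.96875: f = 1.9532 > 0 → [3.96875, 4.375]
midpoint 4.171875: f = -11.3059 < 0 → [3.96875, 4.171875]
midpoint 4.0703125: f = -4.5091 < 0 → [3.96875, 4.0703125]
midpoint 4.01953125: f = -1.2366 < 0 → [3.96875, 4.01953125]

4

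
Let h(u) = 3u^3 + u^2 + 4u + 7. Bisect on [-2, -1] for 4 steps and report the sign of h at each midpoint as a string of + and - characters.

h(-1.5) = -6.875 < 0, so the root lies in [-1.5, -1]
h(-1.25) = -2.296875 < 0, so the root lies in [-1.25, -1]
h(-1.125) = -0.505859 < 0, so the root lies in [-1.125, -1]
h(-1.0625) = 0.2805 > 0, so the root lies in [-1.125, -1.0625]

---+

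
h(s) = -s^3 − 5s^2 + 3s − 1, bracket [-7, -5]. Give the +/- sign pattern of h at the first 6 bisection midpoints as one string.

+-++-+

midpoint -6: h = 17 > 0 → [-6, -5]
midpoint -5.5: h = -2.375 < 0 → [-6, -5.5]
midpoint -5.75: h = 6.546875 > 0 → [-5.75, -5.5]
midpoint -5.625: h = 1.9004 > 0 → [-5.625, -5.5]
midpoint -5.5625: h = -0.283 < 0 → [-5.625, -5.5625]
midpoint -5.59375: h = 0.7972 > 0 → [-5.59375, -5.5625]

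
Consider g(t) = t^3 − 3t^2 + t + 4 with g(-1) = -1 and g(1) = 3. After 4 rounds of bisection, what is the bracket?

g(0) = 4 > 0, so the root lies in [-1, 0]
g(-0.5) = 2.625 > 0, so the root lies in [-1, -0.5]
g(-0.75) = 1.140625 > 0, so the root lies in [-1, -0.75]
g(-0.875) = 0.1582 > 0, so the root lies in [-1, -0.875]

[-1, -0.875]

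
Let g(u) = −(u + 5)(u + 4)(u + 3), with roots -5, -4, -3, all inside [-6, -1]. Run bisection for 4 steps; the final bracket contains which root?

midpoint -3.5: g = 0.375 > 0 → [-3.5, -1]
midpoint -2.25: g = -3.609375 < 0 → [-3.5, -2.25]
midpoint -2.875: g = -0.298828 < 0 → [-3.5, -2.875]
midpoint -3.1875: g = 0.2761 > 0 → [-3.1875, -2.875]

-3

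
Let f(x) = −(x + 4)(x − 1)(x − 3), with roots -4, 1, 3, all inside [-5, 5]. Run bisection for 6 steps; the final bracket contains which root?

f(0) = -12 < 0, so the root lies in [-5, 0]
f(-2.5) = -28.875 < 0, so the root lies in [-5, -2.5]
f(-3.75) = -8.015625 < 0, so the root lies in [-5, -3.75]
f(-4.375) = 14.8652 > 0, so the root lies in [-4.375, -3.75]
f(-4.0625) = 2.2346 > 0, so the root lies in [-4.0625, -3.75]
f(-3.90625) = -3.1766 < 0, so the root lies in [-4.0625, -3.90625]

-4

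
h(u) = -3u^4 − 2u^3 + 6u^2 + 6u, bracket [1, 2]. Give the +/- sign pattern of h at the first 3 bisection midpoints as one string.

h(1.5) = 0.5625 > 0, so the root lies in [1.5, 2]
h(1.75) = -9.980469 < 0, so the root lies in [1.5, 1.75]
h(1.625) = -3.906982 < 0, so the root lies in [1.5, 1.625]

+--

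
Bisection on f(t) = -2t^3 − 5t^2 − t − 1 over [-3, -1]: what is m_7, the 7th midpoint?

-2.390625

t = -2 gives f = -3, negative; keep [-3, -2]
t = -2.5 gives f = 1.5, positive; keep [-2.5, -2]
t = -2.25 gives f = -1.28125, negative; keep [-2.5, -2.25]
t = -2.375 gives f = -0.0352, negative; keep [-2.5, -2.375]
t = -2.4375 gives f = 0.6948, positive; keep [-2.4375, -2.375]
t = -2.40625 gives f = 0.3206, positive; keep [-2.40625, -2.375]
t = -2.390625 gives f = 0.1404, positive; keep [-2.390625, -2.375]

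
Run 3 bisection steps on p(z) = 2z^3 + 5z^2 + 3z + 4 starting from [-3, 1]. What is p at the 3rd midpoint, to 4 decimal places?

m = -1, p(m) = 4 (+); new bracket [-3, -1]
m = -2, p(m) = 2 (+); new bracket [-3, -2]
m = -2.5, p(m) = -3.5 (−); new bracket [-2.5, -2]

-3.5000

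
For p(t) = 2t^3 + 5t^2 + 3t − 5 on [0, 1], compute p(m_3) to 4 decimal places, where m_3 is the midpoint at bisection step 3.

t = 0.5 gives p = -2, negative; keep [0.5, 1]
t = 0.75 gives p = 0.90625, positive; keep [0.5, 0.75]
t = 0.625 gives p = -0.683594, negative; keep [0.625, 0.75]

-0.6836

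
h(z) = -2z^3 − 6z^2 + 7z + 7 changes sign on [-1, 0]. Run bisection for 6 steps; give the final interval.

z = -0.5 gives h = 2.25, positive; keep [-1, -0.5]
z = -0.75 gives h = -0.78125, negative; keep [-0.75, -0.5]
z = -0.625 gives h = 0.769531, positive; keep [-0.75, -0.625]
z = -0.6875 gives h = 0.0015, positive; keep [-0.75, -0.6875]
z = -0.71875 gives h = -0.3882, negative; keep [-0.71875, -0.6875]
z = -0.703125 gives h = -0.193, negative; keep [-0.703125, -0.6875]

[-0.703125, -0.6875]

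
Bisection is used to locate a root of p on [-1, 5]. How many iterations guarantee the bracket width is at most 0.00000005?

Width after n steps is 6/2^n. Need 2^n ≥ 6/0.00000005 = 120000000.
2^26 = 67108864 < 120000000 ≤ 2^27 = 134217728, so n = 27.

27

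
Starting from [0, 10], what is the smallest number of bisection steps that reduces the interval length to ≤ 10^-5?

20

Width after n steps is 10/2^n. Need 2^n ≥ 10/10^-5 = 1000000.
2^19 = 524288 < 1000000 ≤ 2^20 = 1048576, so n = 20.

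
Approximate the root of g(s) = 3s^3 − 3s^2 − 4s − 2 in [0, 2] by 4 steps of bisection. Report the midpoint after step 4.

midpoint 1: g = -6 < 0 → [1, 2]
midpoint 1.5: g = -4.625 < 0 → [1.5, 2]
midpoint 1.75: g = -2.109375 < 0 → [1.75, 2]
midpoint 1.875: g = -0.2715 < 0 → [1.875, 2]

1.875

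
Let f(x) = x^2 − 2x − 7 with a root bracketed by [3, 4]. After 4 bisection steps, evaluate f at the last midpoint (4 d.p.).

-0.0898

f(3.5) = -1.75 < 0, so the root lies in [3.5, 4]
f(3.75) = -0.4375 < 0, so the root lies in [3.75, 4]
f(3.875) = 0.265625 > 0, so the root lies in [3.75, 3.875]
f(3.8125) = -0.0898 < 0, so the root lies in [3.8125, 3.875]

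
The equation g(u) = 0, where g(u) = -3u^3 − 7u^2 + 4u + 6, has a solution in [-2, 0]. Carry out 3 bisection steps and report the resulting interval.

[-1, -0.75]

m = -1, g(m) = -2 (−); new bracket [-1, 0]
m = -0.5, g(m) = 2.625 (+); new bracket [-1, -0.5]
m = -0.75, g(m) = 0.328125 (+); new bracket [-1, -0.75]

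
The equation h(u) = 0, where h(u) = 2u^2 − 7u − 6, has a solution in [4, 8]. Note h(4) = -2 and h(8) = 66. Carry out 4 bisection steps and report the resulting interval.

h(6) = 24 > 0, so the root lies in [4, 6]
h(5) = 9 > 0, so the root lies in [4, 5]
h(4.5) = 3 > 0, so the root lies in [4, 4.5]
h(4.25) = 0.375 > 0, so the root lies in [4, 4.25]

[4, 4.25]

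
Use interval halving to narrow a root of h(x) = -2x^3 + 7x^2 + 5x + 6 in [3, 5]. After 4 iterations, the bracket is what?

midpoint 4: h = 10 > 0 → [4, 5]
midpoint 4.5: h = -12 < 0 → [4, 4.5]
midpoint 4.25: h = 0.15625 > 0 → [4.25, 4.5]
midpoint 4.375: h = -5.6211 < 0 → [4.25, 4.375]

[4.25, 4.375]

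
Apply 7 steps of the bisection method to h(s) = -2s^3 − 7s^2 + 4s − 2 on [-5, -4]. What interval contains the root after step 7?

h(-4.5) = 20.5 > 0, so the root lies in [-4.5, -4]
h(-4.25) = 8.09375 > 0, so the root lies in [-4.25, -4]
h(-4.125) = 2.769531 > 0, so the root lies in [-4.125, -4]
h(-4.0625) = 0.3169 > 0, so the root lies in [-4.0625, -4]
h(-4.03125) = -0.8583 < 0, so the root lies in [-4.0625, -4.03125]
h(-4.046875) = -0.2749 < 0, so the root lies in [-4.0625, -4.046875]
h(-4.0546875) = 0.0199 > 0, so the root lies in [-4.0546875, -4.046875]

[-4.0546875, -4.046875]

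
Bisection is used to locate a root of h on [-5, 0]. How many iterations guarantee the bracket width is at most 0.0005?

Width after n steps is 5/2^n. Need 2^n ≥ 5/0.0005 = 10000.
2^13 = 8192 < 10000 ≤ 2^14 = 16384, so n = 14.

14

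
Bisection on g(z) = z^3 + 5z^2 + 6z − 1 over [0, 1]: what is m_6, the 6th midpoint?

z = 0.5 gives g = 3.375, positive; keep [0, 0.5]
z = 0.25 gives g = 0.828125, positive; keep [0, 0.25]
z = 0.125 gives g = -0.169922, negative; keep [0.125, 0.25]
z = 0.1875 gives g = 0.3074, positive; keep [0.125, 0.1875]
z = 0.15625 gives g = 0.0634, positive; keep [0.125, 0.15625]
z = 0.140625 gives g = -0.0546, negative; keep [0.140625, 0.15625]

0.140625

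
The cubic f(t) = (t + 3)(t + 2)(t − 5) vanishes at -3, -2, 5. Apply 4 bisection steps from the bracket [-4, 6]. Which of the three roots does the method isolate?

midpoint 1: f = -48 < 0 → [1, 6]
midpoint 3.5: f = -53.625 < 0 → [3.5, 6]
midpoint 4.75: f = -13.078125 < 0 → [4.75, 6]
midpoint 5.375: f = 23.1621 > 0 → [4.75, 5.375]

5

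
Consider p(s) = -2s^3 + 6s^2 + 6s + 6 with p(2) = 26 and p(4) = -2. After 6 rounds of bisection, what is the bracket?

m = 3, p(m) = 24 (+); new bracket [3, 4]
m = 3.5, p(m) = 14.75 (+); new bracket [3.5, 4]
m = 3.75, p(m) = 7.40625 (+); new bracket [3.75, 4]
m = 3.875, p(m) = 2.9727 (+); new bracket [3.875, 4]
m = 3.9375, p(m) = 0.5552 (+); new bracket [3.9375, 4]
m = 3.96875, p(m) = -0.705 (−); new bracket [3.9375, 3.96875]

[3.9375, 3.96875]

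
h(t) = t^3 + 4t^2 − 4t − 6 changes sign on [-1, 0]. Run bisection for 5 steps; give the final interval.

[-0.90625, -0.875]

t = -0.5 gives h = -3.125, negative; keep [-1, -0.5]
t = -0.75 gives h = -1.171875, negative; keep [-1, -0.75]
t = -0.875 gives h = -0.107422, negative; keep [-1, -0.875]
t = -0.9375 gives h = 0.4417, positive; keep [-0.9375, -0.875]
t = -0.90625 gives h = 0.1659, positive; keep [-0.90625, -0.875]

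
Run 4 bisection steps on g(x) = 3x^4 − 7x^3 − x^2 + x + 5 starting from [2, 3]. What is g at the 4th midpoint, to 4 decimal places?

1.1919

m = 2.5, g(m) = 9.0625 (+); new bracket [2, 2.5]
m = 2.25, g(m) = -0.660156 (−); new bracket [2.25, 2.5]
m = 2.375, g(m) = 3.408936 (+); new bracket [2.25, 2.375]
m = 2.3125, g(m) = 1.1919 (+); new bracket [2.25, 2.3125]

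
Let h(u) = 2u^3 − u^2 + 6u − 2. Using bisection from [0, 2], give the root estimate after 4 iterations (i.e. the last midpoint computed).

m = 1, h(m) = 5 (+); new bracket [0, 1]
m = 0.5, h(m) = 1 (+); new bracket [0, 0.5]
m = 0.25, h(m) = -0.53125 (−); new bracket [0.25, 0.5]
m = 0.375, h(m) = 0.2148 (+); new bracket [0.25, 0.375]

0.375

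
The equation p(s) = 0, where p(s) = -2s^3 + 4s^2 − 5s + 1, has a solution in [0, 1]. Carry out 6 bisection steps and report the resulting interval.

midpoint 0.5: p = -0.75 < 0 → [0, 0.5]
midpoint 0.25: p = -0.03125 < 0 → [0, 0.25]
midpoint 0.125: p = 0.433594 > 0 → [0.125, 0.25]
midpoint 0.1875: p = 0.1899 > 0 → [0.1875, 0.25]
midpoint 0.21875: p = 0.0767 > 0 → [0.21875, 0.25]
midpoint 0.234375: p = 0.0221 > 0 → [0.234375, 0.25]

[0.234375, 0.25]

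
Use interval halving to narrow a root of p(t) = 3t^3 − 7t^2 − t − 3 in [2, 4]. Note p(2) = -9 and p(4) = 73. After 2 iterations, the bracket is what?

m = 3, p(m) = 12 (+); new bracket [2, 3]
m = 2.5, p(m) = -2.375 (−); new bracket [2.5, 3]

[2.5, 3]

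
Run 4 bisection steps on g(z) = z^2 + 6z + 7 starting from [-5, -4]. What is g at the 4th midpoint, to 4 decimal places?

midpoint -4.5: g = 0.25 > 0 → [-4.5, -4]
midpoint -4.25: g = -0.4375 < 0 → [-4.5, -4.25]
midpoint -4.375: g = -0.109375 < 0 → [-4.5, -4.375]
midpoint -4.4375: g = 0.0664 > 0 → [-4.4375, -4.375]

0.0664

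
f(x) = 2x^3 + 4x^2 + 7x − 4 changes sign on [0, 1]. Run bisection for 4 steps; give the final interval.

[0.4375, 0.5]

f(0.5) = 0.75 > 0, so the root lies in [0, 0.5]
f(0.25) = -1.96875 < 0, so the root lies in [0.25, 0.5]
f(0.375) = -0.707031 < 0, so the root lies in [0.375, 0.5]
f(0.4375) = -0.0044 < 0, so the root lies in [0.4375, 0.5]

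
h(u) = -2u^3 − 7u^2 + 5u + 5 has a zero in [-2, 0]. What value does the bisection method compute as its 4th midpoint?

u = -1 gives h = -5, negative; keep [-1, 0]
u = -0.5 gives h = 1, positive; keep [-1, -0.5]
u = -0.75 gives h = -1.84375, negative; keep [-0.75, -0.5]
u = -0.625 gives h = -0.3711, negative; keep [-0.625, -0.5]

-0.625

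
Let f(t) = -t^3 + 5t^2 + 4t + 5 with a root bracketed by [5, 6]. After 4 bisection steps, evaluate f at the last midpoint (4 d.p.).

f(5.5) = 11.875 > 0, so the root lies in [5.5, 6]
f(5.75) = 3.203125 > 0, so the root lies in [5.75, 6]
f(5.875) = -1.701172 < 0, so the root lies in [5.75, 5.875]
f(5.8125) = 0.7996 > 0, so the root lies in [5.8125, 5.875]

0.7996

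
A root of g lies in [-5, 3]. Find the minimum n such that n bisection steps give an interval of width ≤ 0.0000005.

Width after n steps is 8/2^n. Need 2^n ≥ 8/0.0000005 = 16000000.
2^23 = 8388608 < 16000000 ≤ 2^24 = 16777216, so n = 24.

24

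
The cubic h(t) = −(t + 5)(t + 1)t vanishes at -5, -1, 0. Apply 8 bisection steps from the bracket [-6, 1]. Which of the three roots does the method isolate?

t = -2.5 gives h = -9.375, negative; keep [-6, -2.5]
t = -4.25 gives h = -10.359375, negative; keep [-6, -4.25]
t = -5.125 gives h = 2.642578, positive; keep [-5.125, -4.25]
t = -4.6875 gives h = -5.4016, negative; keep [-5.125, -4.6875]
t = -4.90625 gives h = -1.7967, negative; keep [-5.125, -4.90625]
t = -5.015625 gives h = 0.3147, positive; keep [-5.015625, -4.90625]
t = -4.9609375 gives h = -0.7676, negative; keep [-5.015625, -4.9609375]
t = -4.98828125 gives h = -0.2331, negative; keep [-5.015625, -4.98828125]

-5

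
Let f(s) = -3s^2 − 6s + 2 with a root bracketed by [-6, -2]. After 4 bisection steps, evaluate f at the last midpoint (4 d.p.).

f(-4) = -22 < 0, so the root lies in [-4, -2]
f(-3) = -7 < 0, so the root lies in [-3, -2]
f(-2.5) = -1.75 < 0, so the root lies in [-2.5, -2]
f(-2.25) = 0.3125 > 0, so the root lies in [-2.5, -2.25]

0.3125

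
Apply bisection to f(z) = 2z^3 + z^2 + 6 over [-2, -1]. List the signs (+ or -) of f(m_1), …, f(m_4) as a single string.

+-+-

f(-1.5) = 1.5 > 0, so the root lies in [-2, -1.5]
f(-1.75) = -1.65625 < 0, so the root lies in [-1.75, -1.5]
f(-1.625) = 0.058594 > 0, so the root lies in [-1.75, -1.625]
f(-1.6875) = -0.7632 < 0, so the root lies in [-1.6875, -1.625]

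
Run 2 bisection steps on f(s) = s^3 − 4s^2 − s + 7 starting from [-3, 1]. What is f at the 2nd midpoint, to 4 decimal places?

-15.0000

f(-1) = 3 > 0, so the root lies in [-3, -1]
f(-2) = -15 < 0, so the root lies in [-2, -1]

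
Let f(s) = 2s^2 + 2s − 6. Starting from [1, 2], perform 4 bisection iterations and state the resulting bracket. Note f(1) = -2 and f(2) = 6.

[1.25, 1.3125]

s = 1.5 gives f = 1.5, positive; keep [1, 1.5]
s = 1.25 gives f = -0.375, negative; keep [1.25, 1.5]
s = 1.375 gives f = 0.53125, positive; keep [1.25, 1.375]
s = 1.3125 gives f = 0.0703, positive; keep [1.25, 1.3125]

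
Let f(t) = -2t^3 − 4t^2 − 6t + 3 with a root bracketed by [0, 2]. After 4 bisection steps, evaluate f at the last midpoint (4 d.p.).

0.0820

t = 1 gives f = -9, negative; keep [0, 1]
t = 0.5 gives f = -1.25, negative; keep [0, 0.5]
t = 0.25 gives f = 1.21875, positive; keep [0.25, 0.5]
t = 0.375 gives f = 0.082, positive; keep [0.375, 0.5]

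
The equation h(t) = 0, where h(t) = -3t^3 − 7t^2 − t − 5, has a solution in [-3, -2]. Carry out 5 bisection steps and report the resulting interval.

[-2.5, -2.46875]

h(-2.5) = 0.625 > 0, so the root lies in [-2.5, -2]
h(-2.25) = -4.015625 < 0, so the root lies in [-2.5, -2.25]
h(-2.375) = -1.919922 < 0, so the root lies in [-2.5, -2.375]
h(-2.4375) = -0.7058 < 0, so the root lies in [-2.5, -2.4375]
h(-2.46875) = -0.0553 < 0, so the root lies in [-2.5, -2.46875]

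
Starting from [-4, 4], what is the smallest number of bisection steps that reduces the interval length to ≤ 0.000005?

Width after n steps is 8/2^n. Need 2^n ≥ 8/0.000005 = 1600000.
2^20 = 1048576 < 1600000 ≤ 2^21 = 2097152, so n = 21.

21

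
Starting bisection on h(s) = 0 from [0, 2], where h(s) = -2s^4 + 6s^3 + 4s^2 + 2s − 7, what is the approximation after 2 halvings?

m = 1, h(m) = 3 (+); new bracket [0, 1]
m = 0.5, h(m) = -4.375 (−); new bracket [0.5, 1]

0.5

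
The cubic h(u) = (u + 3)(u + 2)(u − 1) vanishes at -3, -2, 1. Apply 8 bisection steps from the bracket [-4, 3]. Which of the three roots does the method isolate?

1

u = -0.5 gives h = -5.625, negative; keep [-0.5, 3]
u = 1.25 gives h = 3.453125, positive; keep [-0.5, 1.25]
u = 0.375 gives h = -5.009766, negative; keep [0.375, 1.25]
u = 0.8125 gives h = -2.0105, negative; keep [0.8125, 1.25]
u = 1.03125 gives h = 0.3819, positive; keep [0.8125, 1.03125]
u = 0.921875 gives h = -0.8953, negative; keep [0.921875, 1.03125]
u = 0.9765625 gives h = -0.2774, negative; keep [0.9765625, 1.03125]
u = 1.00390625 gives h = 0.047, positive; keep [0.9765625, 1.00390625]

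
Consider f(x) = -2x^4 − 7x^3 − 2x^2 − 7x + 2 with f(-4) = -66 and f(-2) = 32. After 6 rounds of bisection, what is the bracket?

[-3.53125, -3.5]

m = -3, f(m) = 32 (+); new bracket [-4, -3]
m = -3.5, f(m) = 2 (+); new bracket [-4, -3.5]
m = -3.75, f(m) = -26.242188 (−); new bracket [-3.75, -3.5]
m = -3.625, f(m) = -10.8149 (−); new bracket [-3.625, -3.5]
m = -3.5625, f(m) = -4.097 (−); new bracket [-3.5625, -3.5]
m = -3.53125, f(m) = -0.9728 (−); new bracket [-3.53125, -3.5]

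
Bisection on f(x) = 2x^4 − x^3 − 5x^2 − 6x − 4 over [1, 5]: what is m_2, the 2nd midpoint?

m = 3, f(m) = 68 (+); new bracket [1, 3]
m = 2, f(m) = -12 (−); new bracket [2, 3]

2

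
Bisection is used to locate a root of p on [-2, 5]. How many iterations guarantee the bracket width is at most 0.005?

Width after n steps is 7/2^n. Need 2^n ≥ 7/0.005 = 1400.
2^10 = 1024 < 1400 ≤ 2^11 = 2048, so n = 11.

11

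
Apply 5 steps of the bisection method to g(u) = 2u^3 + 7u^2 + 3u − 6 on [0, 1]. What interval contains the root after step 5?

g(0.5) = -2.5 < 0, so the root lies in [0.5, 1]
g(0.75) = 1.03125 > 0, so the root lies in [0.5, 0.75]
g(0.625) = -0.902344 < 0, so the root lies in [0.625, 0.75]
g(0.6875) = 0.021 > 0, so the root lies in [0.625, 0.6875]
g(0.65625) = -0.4514 < 0, so the root lies in [0.65625, 0.6875]

[0.65625, 0.6875]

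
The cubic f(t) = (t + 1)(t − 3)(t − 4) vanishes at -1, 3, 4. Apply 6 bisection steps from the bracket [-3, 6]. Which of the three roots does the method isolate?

-1

t = 1.5 gives f = 9.375, positive; keep [-3, 1.5]
t = -0.75 gives f = 4.453125, positive; keep [-3, -0.75]
t = -1.875 gives f = -25.060547, negative; keep [-1.875, -0.75]
t = -1.3125 gives f = -7.1594, negative; keep [-1.3125, -0.75]
t = -1.03125 gives f = -0.6338, negative; keep [-1.03125, -0.75]
t = -0.890625 gives f = 2.0811, positive; keep [-1.03125, -0.890625]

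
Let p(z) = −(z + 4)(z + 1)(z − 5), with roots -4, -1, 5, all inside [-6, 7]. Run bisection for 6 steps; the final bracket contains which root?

midpoint 0.5: p = 30.375 > 0 → [0.5, 7]
midpoint 3.75: p = 46.015625 > 0 → [3.75, 7]
midpoint 5.375: p = -22.412109 < 0 → [3.75, 5.375]
midpoint 4.5625: p = 20.8376 > 0 → [4.5625, 5.375]
midpoint 4.96875: p = 1.6729 > 0 → [4.96875, 5.375]
midpoint 5.171875: p = -9.7294 < 0 → [4.96875, 5.171875]

5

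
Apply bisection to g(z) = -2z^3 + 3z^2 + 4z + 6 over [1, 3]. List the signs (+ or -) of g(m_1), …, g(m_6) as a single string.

z = 2 gives g = 10, positive; keep [2, 3]
z = 2.5 gives g = 3.5, positive; keep [2.5, 3]
z = 2.75 gives g = -1.90625, negative; keep [2.5, 2.75]
z = 2.625 gives g = 0.9961, positive; keep [2.625, 2.75]
z = 2.6875 gives g = -0.4038, negative; keep [2.625, 2.6875]
z = 2.65625 gives g = 0.3088, positive; keep [2.65625, 2.6875]

++-+-+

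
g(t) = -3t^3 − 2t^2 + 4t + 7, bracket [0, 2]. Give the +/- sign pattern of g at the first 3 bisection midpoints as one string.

midpoint 1: g = 6 > 0 → [1, 2]
midpoint 1.5: g = -1.625 < 0 → [1, 1.5]
midpoint 1.25: g = 3.015625 > 0 → [1.25, 1.5]

+-+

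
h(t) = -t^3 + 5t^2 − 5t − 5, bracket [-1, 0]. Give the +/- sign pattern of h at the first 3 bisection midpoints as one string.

midpoint -0.5: h = -1.125 < 0 → [-1, -0.5]
midpoint -0.75: h = 1.984375 > 0 → [-0.75, -0.5]
midpoint -0.625: h = 0.322266 > 0 → [-0.625, -0.5]

-++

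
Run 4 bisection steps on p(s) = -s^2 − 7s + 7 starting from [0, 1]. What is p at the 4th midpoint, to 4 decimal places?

s = 0.5 gives p = 3.25, positive; keep [0.5, 1]
s = 0.75 gives p = 1.1875, positive; keep [0.75, 1]
s = 0.875 gives p = 0.109375, positive; keep [0.875, 1]
s = 0.9375 gives p = -0.4414, negative; keep [0.875, 0.9375]

-0.4414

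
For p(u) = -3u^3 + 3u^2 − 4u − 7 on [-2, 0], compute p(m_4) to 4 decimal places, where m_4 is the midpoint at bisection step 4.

0.8066

midpoint -1: p = 3 > 0 → [-1, 0]
midpoint -0.5: p = -3.875 < 0 → [-1, -0.5]
midpoint -0.75: p = -1.046875 < 0 → [-1, -0.75]
midpoint -0.875: p = 0.8066 > 0 → [-0.875, -0.75]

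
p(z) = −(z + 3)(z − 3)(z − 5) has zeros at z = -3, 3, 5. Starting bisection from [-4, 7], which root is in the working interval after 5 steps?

z = 1.5 gives p = -23.625, negative; keep [-4, 1.5]
z = -1.25 gives p = -46.484375, negative; keep [-4, -1.25]
z = -2.625 gives p = -16.083984, negative; keep [-4, -2.625]
z = -3.3125 gives p = 16.3977, positive; keep [-3.3125, -2.625]
z = -2.96875 gives p = -1.4864, negative; keep [-3.3125, -2.96875]

-3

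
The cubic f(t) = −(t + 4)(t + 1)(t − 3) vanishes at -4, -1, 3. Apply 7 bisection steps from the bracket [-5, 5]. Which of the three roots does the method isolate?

f(0) = 12 > 0, so the root lies in [0, 5]
f(2.5) = 11.375 > 0, so the root lies in [2.5, 5]
f(3.75) = -27.609375 < 0, so the root lies in [2.5, 3.75]
f(3.125) = -3.6738 < 0, so the root lies in [2.5, 3.125]
f(2.8125) = 4.8699 > 0, so the root lies in [2.8125, 3.125]
f(2.96875) = 0.8643 > 0, so the root lies in [2.96875, 3.125]
f(3.046875) = -1.3368 < 0, so the root lies in [2.96875, 3.046875]

3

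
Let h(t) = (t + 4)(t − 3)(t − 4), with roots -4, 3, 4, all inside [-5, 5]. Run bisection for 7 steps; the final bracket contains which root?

-4

midpoint 0: h = 48 > 0 → [-5, 0]
midpoint -2.5: h = 53.625 > 0 → [-5, -2.5]
midpoint -3.75: h = 13.078125 > 0 → [-5, -3.75]
midpoint -4.375: h = -23.1621 < 0 → [-4.375, -3.75]
midpoint -4.0625: h = -3.5588 < 0 → [-4.0625, -3.75]
midpoint -3.90625: h = 5.119 > 0 → [-4.0625, -3.90625]
midpoint -3.984375: h = 0.8713 > 0 → [-4.0625, -3.984375]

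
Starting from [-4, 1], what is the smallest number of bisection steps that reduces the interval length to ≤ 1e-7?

26

Width after n steps is 5/2^n. Need 2^n ≥ 5/1e-7 = 50000000.
2^25 = 33554432 < 50000000 ≤ 2^26 = 67108864, so n = 26.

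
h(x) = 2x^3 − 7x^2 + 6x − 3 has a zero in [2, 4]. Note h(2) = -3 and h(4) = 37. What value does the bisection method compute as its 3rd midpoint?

m = 3, h(m) = 6 (+); new bracket [2, 3]
m = 2.5, h(m) = -0.5 (−); new bracket [2.5, 3]
m = 2.75, h(m) = 2.15625 (+); new bracket [2.5, 2.75]

2.75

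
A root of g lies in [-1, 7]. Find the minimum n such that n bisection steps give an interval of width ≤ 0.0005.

Width after n steps is 8/2^n. Need 2^n ≥ 8/0.0005 = 16000.
2^13 = 8192 < 16000 ≤ 2^14 = 16384, so n = 14.

14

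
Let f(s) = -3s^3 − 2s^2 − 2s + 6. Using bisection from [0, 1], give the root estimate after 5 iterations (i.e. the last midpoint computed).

m = 0.5, f(m) = 4.125 (+); new bracket [0.5, 1]
m = 0.75, f(m) = 2.109375 (+); new bracket [0.75, 1]
m = 0.875, f(m) = 0.708984 (+); new bracket [0.875, 1]
m = 0.9375, f(m) = -0.1047 (−); new bracket [0.875, 0.9375]
m = 0.90625, f(m) = 0.312 (+); new bracket [0.90625, 0.9375]

0.90625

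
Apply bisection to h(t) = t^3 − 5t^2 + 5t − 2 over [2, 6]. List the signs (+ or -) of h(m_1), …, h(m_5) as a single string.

midpoint 4: h = 2 > 0 → [2, 4]
midpoint 3: h = -5 < 0 → [3, 4]
midpoint 3.5: h = -2.875 < 0 → [3.5, 4]
midpoint 3.75: h = -0.8281 < 0 → [3.75, 4]
midpoint 3.875: h = 0.4824 > 0 → [3.75, 3.875]

+---+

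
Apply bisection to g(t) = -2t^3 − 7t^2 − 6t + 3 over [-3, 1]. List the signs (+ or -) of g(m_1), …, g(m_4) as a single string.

g(-1) = 4 > 0, so the root lies in [-1, 1]
g(0) = 3 > 0, so the root lies in [0, 1]
g(0.5) = -2 < 0, so the root lies in [0, 0.5]
g(0.25) = 1.0312 > 0, so the root lies in [0.25, 0.5]

++-+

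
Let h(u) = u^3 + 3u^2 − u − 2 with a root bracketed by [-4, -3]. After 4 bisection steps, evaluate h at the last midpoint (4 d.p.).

u = -3.5 gives h = -4.625, negative; keep [-3.5, -3]
u = -3.25 gives h = -1.390625, negative; keep [-3.25, -3]
u = -3.125 gives h = -0.095703, negative; keep [-3.125, -3]
u = -3.0625 gives h = 0.4763, positive; keep [-3.125, -3.0625]

0.4763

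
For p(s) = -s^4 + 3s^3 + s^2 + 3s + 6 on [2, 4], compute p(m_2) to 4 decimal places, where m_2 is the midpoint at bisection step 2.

7.3125

s = 3 gives p = 24, positive; keep [3, 4]
s = 3.5 gives p = 7.3125, positive; keep [3.5, 4]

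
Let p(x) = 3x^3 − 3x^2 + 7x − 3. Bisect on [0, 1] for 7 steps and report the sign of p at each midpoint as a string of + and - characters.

+----+-

p(0.5) = 0.125 > 0, so the root lies in [0, 0.5]
p(0.25) = -1.390625 < 0, so the root lies in [0.25, 0.5]
p(0.375) = -0.638672 < 0, so the root lies in [0.375, 0.5]
p(0.4375) = -0.2605 < 0, so the root lies in [0.4375, 0.5]
p(0.46875) = -0.0689 < 0, so the root lies in [0.46875, 0.5]
p(0.484375) = 0.0277 > 0, so the root lies in [0.46875, 0.484375]
p(0.4765625) = -0.0207 < 0, so the root lies in [0.4765625, 0.484375]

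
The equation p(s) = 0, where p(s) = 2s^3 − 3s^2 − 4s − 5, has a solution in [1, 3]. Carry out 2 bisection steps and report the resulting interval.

s = 2 gives p = -9, negative; keep [2, 3]
s = 2.5 gives p = -2.5, negative; keep [2.5, 3]

[2.5, 3]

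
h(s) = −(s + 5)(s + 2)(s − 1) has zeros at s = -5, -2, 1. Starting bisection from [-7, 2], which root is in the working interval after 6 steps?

m = -2.5, h(m) = -4.375 (−); new bracket [-7, -2.5]
m = -4.75, h(m) = -3.953125 (−); new bracket [-7, -4.75]
m = -5.875, h(m) = 23.310547 (+); new bracket [-5.875, -4.75]
m = -5.3125, h(m) = 6.5344 (+); new bracket [-5.3125, -4.75]
m = -5.03125, h(m) = 0.5713 (+); new bracket [-5.03125, -4.75]
m = -4.890625, h(m) = -1.8624 (−); new bracket [-5.03125, -4.890625]

-5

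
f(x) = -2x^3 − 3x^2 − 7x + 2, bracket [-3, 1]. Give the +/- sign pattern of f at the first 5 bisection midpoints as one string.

++-+-

x = -1 gives f = 8, positive; keep [-1, 1]
x = 0 gives f = 2, positive; keep [0, 1]
x = 0.5 gives f = -2.5, negative; keep [0, 0.5]
x = 0.25 gives f = 0.0312, positive; keep [0.25, 0.5]
x = 0.375 gives f = -1.1523, negative; keep [0.25, 0.375]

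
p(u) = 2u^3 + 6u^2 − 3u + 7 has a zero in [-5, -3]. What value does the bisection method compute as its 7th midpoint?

p(-4) = -13 < 0, so the root lies in [-4, -3]
p(-3.5) = 5.25 > 0, so the root lies in [-4, -3.5]
p(-3.75) = -2.84375 < 0, so the root lies in [-3.75, -3.5]
p(-3.625) = 1.4492 > 0, so the root lies in [-3.75, -3.625]
p(-3.6875) = -0.6343 < 0, so the root lies in [-3.6875, -3.625]
p(-3.65625) = 0.423 > 0, so the root lies in [-3.6875, -3.65625]
p(-3.671875) = -0.1017 < 0, so the root lies in [-3.671875, -3.65625]

-3.671875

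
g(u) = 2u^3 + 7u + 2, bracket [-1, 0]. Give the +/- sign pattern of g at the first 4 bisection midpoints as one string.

m = -0.5, g(m) = -1.75 (−); new bracket [-0.5, 0]
m = -0.25, g(m) = 0.21875 (+); new bracket [-0.5, -0.25]
m = -0.375, g(m) = -0.730469 (−); new bracket [-0.375, -0.25]
m = -0.3125, g(m) = -0.2485 (−); new bracket [-0.3125, -0.25]

-+--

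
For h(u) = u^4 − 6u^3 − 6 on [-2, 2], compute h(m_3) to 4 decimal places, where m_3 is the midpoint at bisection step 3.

-5.1875

h(0) = -6 < 0, so the root lies in [-2, 0]
h(-1) = 1 > 0, so the root lies in [-1, 0]
h(-0.5) = -5.1875 < 0, so the root lies in [-1, -0.5]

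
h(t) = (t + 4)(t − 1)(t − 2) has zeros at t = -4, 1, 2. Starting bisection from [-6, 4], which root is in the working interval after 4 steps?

midpoint -1: h = 18 > 0 → [-6, -1]
midpoint -3.5: h = 12.375 > 0 → [-6, -3.5]
midpoint -4.75: h = -29.109375 < 0 → [-4.75, -3.5]
midpoint -4.125: h = -3.9238 < 0 → [-4.125, -3.5]

-4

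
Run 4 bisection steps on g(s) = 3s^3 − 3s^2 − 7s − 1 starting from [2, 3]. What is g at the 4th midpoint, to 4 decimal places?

0.7346

g(2.5) = 9.625 > 0, so the root lies in [2, 2.5]
g(2.25) = 2.234375 > 0, so the root lies in [2, 2.25]
g(2.125) = -0.634766 < 0, so the root lies in [2.125, 2.25]
g(2.1875) = 0.7346 > 0, so the root lies in [2.125, 2.1875]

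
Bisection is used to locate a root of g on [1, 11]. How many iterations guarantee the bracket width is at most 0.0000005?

25

Width after n steps is 10/2^n. Need 2^n ≥ 10/0.0000005 = 20000000.
2^24 = 16777216 < 20000000 ≤ 2^25 = 33554432, so n = 25.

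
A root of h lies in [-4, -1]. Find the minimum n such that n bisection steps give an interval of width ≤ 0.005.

10

Width after n steps is 3/2^n. Need 2^n ≥ 3/0.005 = 600.
2^9 = 512 < 600 ≤ 2^10 = 1024, so n = 10.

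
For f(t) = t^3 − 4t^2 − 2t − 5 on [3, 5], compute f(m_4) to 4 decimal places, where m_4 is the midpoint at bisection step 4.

m = 4, f(m) = -13 (−); new bracket [4, 5]
m = 4.5, f(m) = -3.875 (−); new bracket [4.5, 5]
m = 4.75, f(m) = 2.421875 (+); new bracket [4.5, 4.75]
m = 4.625, f(m) = -0.8809 (−); new bracket [4.625, 4.75]

-0.8809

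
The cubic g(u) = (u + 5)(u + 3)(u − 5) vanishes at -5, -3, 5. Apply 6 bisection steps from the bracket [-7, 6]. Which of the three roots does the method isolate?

m = -0.5, g(m) = -61.875 (−); new bracket [-0.5, 6]
m = 2.75, g(m) = -100.265625 (−); new bracket [2.75, 6]
m = 4.375, g(m) = -43.212891 (−); new bracket [4.375, 6]
m = 5.1875, g(m) = 15.6394 (+); new bracket [4.375, 5.1875]
m = 4.78125, g(m) = -16.6491 (−); new bracket [4.78125, 5.1875]
m = 4.984375, g(m) = -1.2456 (−); new bracket [4.984375, 5.1875]

5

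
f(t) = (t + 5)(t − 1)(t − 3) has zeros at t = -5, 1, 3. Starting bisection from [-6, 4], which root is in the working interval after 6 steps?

-5

t = -1 gives f = 32, positive; keep [-6, -1]
t = -3.5 gives f = 43.875, positive; keep [-6, -3.5]
t = -4.75 gives f = 11.140625, positive; keep [-6, -4.75]
t = -5.375 gives f = -20.0215, negative; keep [-5.375, -4.75]
t = -5.0625 gives f = -3.0549, negative; keep [-5.0625, -4.75]
t = -4.90625 gives f = 4.3778, positive; keep [-5.0625, -4.90625]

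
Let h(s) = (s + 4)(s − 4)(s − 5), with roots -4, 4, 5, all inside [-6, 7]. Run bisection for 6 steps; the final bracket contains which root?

-4

midpoint 0.5: h = 70.875 > 0 → [-6, 0.5]
midpoint -2.75: h = 65.390625 > 0 → [-6, -2.75]
midpoint -4.375: h = -29.443359 < 0 → [-4.375, -2.75]
midpoint -3.5625: h = 28.3298 > 0 → [-4.375, -3.5625]
midpoint -3.96875: h = 2.2334 > 0 → [-4.375, -3.96875]
midpoint -4.171875: h = -12.8823 < 0 → [-4.171875, -3.96875]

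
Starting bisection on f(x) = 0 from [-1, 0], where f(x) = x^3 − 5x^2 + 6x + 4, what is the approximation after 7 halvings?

f(-0.5) = -0.375 < 0, so the root lies in [-0.5, 0]
f(-0.25) = 2.171875 > 0, so the root lies in [-0.5, -0.25]
f(-0.375) = 0.994141 > 0, so the root lies in [-0.5, -0.375]
f(-0.4375) = 0.3342 > 0, so the root lies in [-0.5, -0.4375]
f(-0.46875) = -0.0141 < 0, so the root lies in [-0.46875, -0.4375]
f(-0.453125) = 0.1616 > 0, so the root lies in [-0.46875, -0.453125]
f(-0.4609375) = 0.0741 > 0, so the root lies in [-0.46875, -0.4609375]

-0.4609375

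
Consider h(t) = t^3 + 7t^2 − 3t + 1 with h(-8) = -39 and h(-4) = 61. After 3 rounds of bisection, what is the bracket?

[-7.5, -7]

midpoint -6: h = 55 > 0 → [-8, -6]
midpoint -7: h = 22 > 0 → [-8, -7]
midpoint -7.5: h = -4.625 < 0 → [-7.5, -7]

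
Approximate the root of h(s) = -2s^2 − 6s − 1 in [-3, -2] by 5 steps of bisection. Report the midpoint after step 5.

-2.84375

s = -2.5 gives h = 1.5, positive; keep [-3, -2.5]
s = -2.75 gives h = 0.375, positive; keep [-3, -2.75]
s = -2.875 gives h = -0.28125, negative; keep [-2.875, -2.75]
s = -2.8125 gives h = 0.0547, positive; keep [-2.875, -2.8125]
s = -2.84375 gives h = -0.1113, negative; keep [-2.84375, -2.8125]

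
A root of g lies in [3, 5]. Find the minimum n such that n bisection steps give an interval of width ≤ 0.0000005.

Width after n steps is 2/2^n. Need 2^n ≥ 2/0.0000005 = 4000000.
2^21 = 2097152 < 4000000 ≤ 2^22 = 4194304, so n = 22.

22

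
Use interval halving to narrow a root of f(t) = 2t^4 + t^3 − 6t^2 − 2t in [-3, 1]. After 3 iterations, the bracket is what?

[-2, -1.5]

midpoint -1: f = -3 < 0 → [-3, -1]
midpoint -2: f = 4 > 0 → [-2, -1]
midpoint -1.5: f = -3.75 < 0 → [-2, -1.5]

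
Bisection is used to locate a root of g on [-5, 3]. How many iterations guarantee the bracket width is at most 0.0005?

Width after n steps is 8/2^n. Need 2^n ≥ 8/0.0005 = 16000.
2^13 = 8192 < 16000 ≤ 2^14 = 16384, so n = 14.

14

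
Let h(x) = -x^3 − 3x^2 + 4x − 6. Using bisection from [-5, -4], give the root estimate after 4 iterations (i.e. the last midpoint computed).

-4.3125

midpoint -4.5: h = 6.375 > 0 → [-4.5, -4]
midpoint -4.25: h = -0.421875 < 0 → [-4.5, -4.25]
midpoint -4.375: h = 2.818359 > 0 → [-4.375, -4.25]
midpoint -4.3125: h = 1.1594 > 0 → [-4.3125, -4.25]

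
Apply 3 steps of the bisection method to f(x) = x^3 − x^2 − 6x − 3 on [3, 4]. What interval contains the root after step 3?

[3.125, 3.25]

midpoint 3.5: f = 6.625 > 0 → [3, 3.5]
midpoint 3.25: f = 1.265625 > 0 → [3, 3.25]
midpoint 3.125: f = -0.998047 < 0 → [3.125, 3.25]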